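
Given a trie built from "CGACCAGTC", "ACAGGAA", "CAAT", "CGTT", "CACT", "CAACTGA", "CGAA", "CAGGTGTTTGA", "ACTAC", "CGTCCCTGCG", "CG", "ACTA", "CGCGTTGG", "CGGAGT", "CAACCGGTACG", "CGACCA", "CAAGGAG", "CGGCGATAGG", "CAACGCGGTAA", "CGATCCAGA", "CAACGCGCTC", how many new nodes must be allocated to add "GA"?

No existing word starts with "G", so every character of "GA" needs a new node.
2 − 0 = 2 new nodes.

2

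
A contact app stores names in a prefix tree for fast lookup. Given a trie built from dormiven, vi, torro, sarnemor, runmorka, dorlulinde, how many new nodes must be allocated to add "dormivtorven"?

6

"dormiv" is already a path in the trie; the remaining "torven" must be added.
New nodes needed: |"dormivtorven"| − 6 = 12 − 6 = 6.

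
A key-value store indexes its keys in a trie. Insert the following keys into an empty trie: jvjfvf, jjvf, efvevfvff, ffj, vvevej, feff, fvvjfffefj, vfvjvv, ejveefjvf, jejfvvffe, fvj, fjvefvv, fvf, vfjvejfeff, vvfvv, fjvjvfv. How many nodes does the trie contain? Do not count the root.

83

For each word, the new-node count is its length minus the longest prefix already in the trie:
  "jvjfvf" → 6 new (j, v, j, f, v, f)
  "jjvf" → prefix "j" already present; 3 new (j, v, f)
  "efvevfvff" → 9 new (e, f, v, e, v, f, v, f, f)
  "ffj" → 3 new (f, f, j)
  "vvevej" → 6 new (v, v, e, v, e, j)
  "feff" → prefix "f" already present; 3 new (e, f, f)
  "fvvjfffefj" → prefix "f" already present; 9 new (v, v, j, f, f, f, e, f, j)
  "vfvjvv" → prefix "v" already present; 5 new (f, v, j, v, v)
  "ejveefjvf" → prefix "e" already present; 8 new (j, v, e, e, f, j, v, f)
  "jejfvvffe" → prefix "j" already present; 8 new (e, j, f, v, v, f, f, e)
  "fvj" → prefix "fv" already present; 1 new (j)
  "fjvefvv" → prefix "f" already present; 6 new (j, v, e, f, v, v)
  "fvf" → prefix "fv" already present; 1 new (f)
  "vfjvejfeff" → prefix "vf" already present; 8 new (j, v, e, j, f, e, f, f)
  "vvfvv" → prefix "vv" already present; 3 new (f, v, v)
  "fjvjvfv" → prefix "fjv" already present; 4 new (j, v, f, v)
Total nodes = 6 + 3 + 9 + 3 + 6 + 3 + 9 + 5 + 8 + 8 + 1 + 6 + 1 + 8 + 3 + 4 = 83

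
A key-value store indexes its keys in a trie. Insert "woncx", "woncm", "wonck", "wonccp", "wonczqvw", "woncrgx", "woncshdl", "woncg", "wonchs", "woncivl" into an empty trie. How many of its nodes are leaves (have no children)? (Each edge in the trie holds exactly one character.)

Leaves are exactly the stored words that no other stored word extends.
Those words: "wonccp", "woncg", "wonchs", "woncivl", "wonck", "woncm", "woncrgx", "woncshdl", "woncx", "wonczqvw"
Leaf count: 10

10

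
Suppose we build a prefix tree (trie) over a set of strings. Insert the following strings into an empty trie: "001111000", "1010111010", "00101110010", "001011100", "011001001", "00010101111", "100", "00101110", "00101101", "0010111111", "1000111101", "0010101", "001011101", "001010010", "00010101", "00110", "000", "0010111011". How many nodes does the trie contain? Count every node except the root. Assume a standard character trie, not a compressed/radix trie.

For each word, the new-node count is its length minus the longest prefix already in the trie:
  "001111000" → 9 new (0, 0, 1, 1, 1, 1, 0, 0, 0)
  "1010111010" → 10 new (1, 0, 1, 0, 1, 1, 1, 0, 1, 0)
  "00101110010" → prefix "001" already present; 8 new (0, 1, 1, 1, 0, 0, 1, 0)
  "001011100" → prefix "001011100" already present; 0 new (none)
  "011001001" → prefix "0" already present; 8 new (1, 1, 0, 0, 1, 0, 0, 1)
  "00010101111" → prefix "00" already present; 9 new (0, 1, 0, 1, 0, 1, 1, 1, 1)
  "100" → prefix "10" already present; 1 new (0)
  "00101110" → prefix "00101110" already present; 0 new (none)
  "00101101" → prefix "001011" already present; 2 new (0, 1)
  "0010111111" → prefix "0010111" already present; 3 new (1, 1, 1)
  "1000111101" → prefix "100" already present; 7 new (0, 1, 1, 1, 1, 0, 1)
  "0010101" → prefix "00101" already present; 2 new (0, 1)
  "001011101" → prefix "00101110" already present; 1 new (1)
  "001010010" → prefix "001010" already present; 3 new (0, 1, 0)
  "00010101" → prefix "00010101" already present; 0 new (none)
  "00110" → prefix "0011" already present; 1 new (0)
  "000" → prefix "000" already present; 0 new (none)
  "0010111011" → prefix "001011101" already present; 1 new (1)
Total nodes = 9 + 10 + 8 + 0 + 8 + 9 + 1 + 0 + 2 + 3 + 7 + 2 + 1 + 3 + 0 + 1 + 0 + 1 = 65

65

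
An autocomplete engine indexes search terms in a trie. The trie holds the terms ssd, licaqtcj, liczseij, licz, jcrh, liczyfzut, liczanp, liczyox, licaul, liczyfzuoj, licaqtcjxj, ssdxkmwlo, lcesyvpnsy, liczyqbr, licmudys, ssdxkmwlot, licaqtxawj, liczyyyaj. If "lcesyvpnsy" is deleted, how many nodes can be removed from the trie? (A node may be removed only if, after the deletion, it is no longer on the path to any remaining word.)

9

A node on "lcesyvpnsy"'s path can go only if nothing else ends at it or branches off below it.
The suffix "cesyvpnsy" (9 nodes) is used only by "lcesyvpnsy"; the node for "l" still has the child "i", so pruning stops there.
Nodes removed: 9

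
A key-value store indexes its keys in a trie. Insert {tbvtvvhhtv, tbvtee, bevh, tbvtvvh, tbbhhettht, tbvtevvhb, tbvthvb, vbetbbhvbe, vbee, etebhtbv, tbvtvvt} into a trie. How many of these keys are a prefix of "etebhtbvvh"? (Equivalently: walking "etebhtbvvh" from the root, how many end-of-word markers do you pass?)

Walk "etebhtbvvh" from the root; an end-of-word marker is hit whenever a stored word is a prefix of "etebhtbvvh".
Prefixes of the query that are stored words: "etebhtbv"
Count: 1

1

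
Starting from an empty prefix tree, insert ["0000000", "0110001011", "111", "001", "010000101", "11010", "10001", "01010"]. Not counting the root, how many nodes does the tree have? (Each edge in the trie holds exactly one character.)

Insert word by word; a character creates a node only if that edge doesn't already exist:
  "0000000" → 7 new (0, 0, 0, 0, 0, 0, 0)
  "0110001011" → prefix "0" already present; 9 new (1, 1, 0, 0, 0, 1, 0, 1, 1)
  "111" → 3 new (1, 1, 1)
  "001" → prefix "00" already present; 1 new (1)
  "010000101" → prefix "01" already present; 7 new (0, 0, 0, 0, 1, 0, 1)
  "11010" → prefix "11" already present; 3 new (0, 1, 0)
  "10001" → prefix "1" already present; 4 new (0, 0, 0, 1)
  "01010" → prefix "010" already present; 2 new (1, 0)
Total nodes = 7 + 9 + 3 + 1 + 7 + 3 + 4 + 2 = 36

36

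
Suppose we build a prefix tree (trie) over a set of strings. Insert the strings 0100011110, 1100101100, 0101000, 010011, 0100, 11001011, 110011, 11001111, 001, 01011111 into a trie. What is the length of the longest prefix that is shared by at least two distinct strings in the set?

8

Look for the deepest trie node that still has at least two words in its subtree.
"11001011" and "1100101100" agree on "11001011" (8 characters) before diverging; nothing deeper is shared.
Longest shared-prefix length: 8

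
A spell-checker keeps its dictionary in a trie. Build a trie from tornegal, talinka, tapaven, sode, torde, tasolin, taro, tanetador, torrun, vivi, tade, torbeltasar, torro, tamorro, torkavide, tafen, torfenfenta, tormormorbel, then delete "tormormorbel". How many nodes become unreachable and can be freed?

9

After clearing the end-marker at "tormormorbel", prune upward until reaching a node still needed by another word.
The suffix "mormorbel" (9 nodes) is used only by "tormormorbel"; the node for "tor" still has the child "n", so pruning stops there.
Nodes removed: 9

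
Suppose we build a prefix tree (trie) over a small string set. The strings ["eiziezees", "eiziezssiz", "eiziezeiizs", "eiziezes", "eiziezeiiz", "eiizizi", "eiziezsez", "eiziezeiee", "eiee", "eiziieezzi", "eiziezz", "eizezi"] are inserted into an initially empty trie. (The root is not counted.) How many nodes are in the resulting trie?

39

Trace insertions, counting only characters that open a new branch:
  "eiziezees" → 9 new (e, i, z, i, e, z, e, e, s)
  "eiziezssiz" → prefix "eiziez" already present; 4 new (s, s, i, z)
  "eiziezeiizs" → prefix "eizieze" already present; 4 new (i, i, z, s)
  "eiziezes" → prefix "eizieze" already present; 1 new (s)
  "eiziezeiiz" → prefix "eiziezeiiz" already present; 0 new (none)
  "eiizizi" → prefix "ei" already present; 5 new (i, z, i, z, i)
  "eiziezsez" → prefix "eiziezs" already present; 2 new (e, z)
  "eiziezeiee" → prefix "eiziezei" already present; 2 new (e, e)
  "eiee" → prefix "ei" already present; 2 new (e, e)
  "eiziieezzi" → prefix "eizi" already present; 6 new (i, e, e, z, z, i)
  "eiziezz" → prefix "eiziez" already present; 1 new (z)
  "eizezi" → prefix "eiz" already present; 3 new (e, z, i)
Total nodes = 9 + 4 + 4 + 1 + 0 + 5 + 2 + 2 + 2 + 6 + 1 + 3 = 39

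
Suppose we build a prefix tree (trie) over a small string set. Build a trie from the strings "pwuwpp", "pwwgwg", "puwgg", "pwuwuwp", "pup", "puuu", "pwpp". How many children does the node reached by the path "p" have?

2

The children of the "p" node are the distinct next characters among strings starting with "p".
Characters that immediately follow "p" among the stored strings: {u, w}.
That node has 2 child edges.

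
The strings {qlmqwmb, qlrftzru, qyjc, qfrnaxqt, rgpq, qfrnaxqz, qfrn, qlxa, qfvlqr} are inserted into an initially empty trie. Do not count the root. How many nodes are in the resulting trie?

34

Trie structure (* marks end of a word):
(root)
├─ q
│  ├─ f
│  │  ├─ r
│  │  │  └─ n *
│  │  │     └─ a
│  │  │        └─ x
│  │  │           └─ q
│  │  │              ├─ t *
│  │  │              └─ z *
│  │  └─ v
│  │     └─ l
│  │        └─ q
│  │           └─ r *
│  ├─ l
│  │  ├─ m
│  │  │  └─ q
│  │  │     └─ w
│  │  │        └─ m
│  │  │           └─ b *
│  │  ├─ r
│  │  │  └─ f
│  │  │     └─ t
│  │  │        └─ z
│  │  │           └─ r
│  │  │              └─ u *
│  │  └─ x
│  │     └─ a *
│  └─ y
│     └─ j
│        └─ c *
└─ r
   └─ g
      └─ p
         └─ q *
Counting every labelled node above: 34.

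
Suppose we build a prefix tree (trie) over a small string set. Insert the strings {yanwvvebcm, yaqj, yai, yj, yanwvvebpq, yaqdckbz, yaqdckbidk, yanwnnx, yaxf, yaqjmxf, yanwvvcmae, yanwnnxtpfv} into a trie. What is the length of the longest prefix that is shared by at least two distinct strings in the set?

Equivalently: take the maximum, over all pairs, of their longest common prefix length.
"yanwvvebcm" and "yanwvvebpq" agree on "yanwvveb" (8 characters) before diverging; nothing deeper is shared.
Longest shared-prefix length: 8

8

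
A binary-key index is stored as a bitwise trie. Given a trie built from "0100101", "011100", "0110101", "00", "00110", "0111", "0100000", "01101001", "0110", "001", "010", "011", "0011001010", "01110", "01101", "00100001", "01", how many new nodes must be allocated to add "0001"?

Walking "0001" from the root, the first 2 characters ("00") follow existing edges; "0" is the first miss.
Each of the 2 remaining characters creates one node.

2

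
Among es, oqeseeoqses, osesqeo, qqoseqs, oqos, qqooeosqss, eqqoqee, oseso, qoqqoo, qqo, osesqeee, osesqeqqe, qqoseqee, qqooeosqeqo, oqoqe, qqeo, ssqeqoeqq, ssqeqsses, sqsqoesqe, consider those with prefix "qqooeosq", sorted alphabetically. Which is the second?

qqooeosqss

Filter for "qqooeosq…" and sort: "qqooeosqeqo", "qqooeosqss"
Position 2: qqooeosqss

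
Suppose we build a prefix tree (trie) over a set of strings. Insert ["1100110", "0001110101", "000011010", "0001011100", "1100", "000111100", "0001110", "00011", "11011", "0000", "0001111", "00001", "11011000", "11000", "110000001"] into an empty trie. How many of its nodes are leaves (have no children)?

7

Leaves are exactly the stored words that no other stored word extends.
Those words: "000011010", "0001011100", "0001110101", "000111100", "110000001", "1100110", "11011000"
Leaf count: 7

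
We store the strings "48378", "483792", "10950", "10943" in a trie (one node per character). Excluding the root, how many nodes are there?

Insert word by word; a character creates a node only if that edge doesn't already exist:
  "48378" → 5 new (4, 8, 3, 7, 8)
  "483792" → prefix "4837" already present; 2 new (9, 2)
  "10950" → 5 new (1, 0, 9, 5, 0)
  "10943" → prefix "109" already present; 2 new (4, 3)
Total nodes = 5 + 2 + 5 + 2 = 14

14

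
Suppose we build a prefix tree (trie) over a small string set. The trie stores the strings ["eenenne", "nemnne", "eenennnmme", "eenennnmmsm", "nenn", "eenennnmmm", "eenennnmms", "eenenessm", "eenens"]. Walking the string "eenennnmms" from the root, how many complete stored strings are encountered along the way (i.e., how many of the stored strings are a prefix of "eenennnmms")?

1

Check each prefix of "eenennnmms" against the stored set — each match is an end-marker on the path.
Prefixes of the query that are stored words: "eenennnmms"
Count: 1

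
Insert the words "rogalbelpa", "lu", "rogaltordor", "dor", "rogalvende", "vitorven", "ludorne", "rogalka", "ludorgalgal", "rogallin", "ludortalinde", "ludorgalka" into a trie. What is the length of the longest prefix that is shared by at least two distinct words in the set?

8

Equivalently: take the maximum, over all pairs, of their longest common prefix length.
e.g. "ludorgalgal" and "ludorgalka" share the prefix "ludorgal" of length 8; no pair shares a longer one.
Longest shared-prefix length: 8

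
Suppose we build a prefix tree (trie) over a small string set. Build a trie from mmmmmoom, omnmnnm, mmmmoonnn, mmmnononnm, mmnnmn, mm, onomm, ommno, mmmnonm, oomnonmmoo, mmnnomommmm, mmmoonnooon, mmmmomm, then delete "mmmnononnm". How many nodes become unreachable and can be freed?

4

Walk "mmmnononnm" from the leaf back toward the root, removing each node that no remaining word uses.
The suffix "onnm" (4 nodes) is used only by "mmmnononnm"; the node for "mmmnon" still has the child "m", so pruning stops there.
Nodes removed: 4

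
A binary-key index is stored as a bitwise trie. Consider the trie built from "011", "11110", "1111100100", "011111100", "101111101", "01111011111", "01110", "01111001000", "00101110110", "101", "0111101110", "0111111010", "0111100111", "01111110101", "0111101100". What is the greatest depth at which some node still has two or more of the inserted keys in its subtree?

Equivalently: take the maximum, over all pairs, of their longest common prefix length.
"0111111010" and "01111110101" agree on "0111111010" (10 characters) before diverging; nothing deeper is shared.
Longest shared-prefix length: 10

10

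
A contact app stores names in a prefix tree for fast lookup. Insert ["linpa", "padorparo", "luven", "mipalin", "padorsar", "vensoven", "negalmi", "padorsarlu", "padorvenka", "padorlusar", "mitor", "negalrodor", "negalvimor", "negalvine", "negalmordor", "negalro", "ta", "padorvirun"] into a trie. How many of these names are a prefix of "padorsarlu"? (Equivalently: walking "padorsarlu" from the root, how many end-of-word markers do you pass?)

2

Check each prefix of "padorsarlu" against the stored set — each match is an end-marker on the path.
Prefixes of the query that are stored words: "padorsar", "padorsarlu"
Count: 2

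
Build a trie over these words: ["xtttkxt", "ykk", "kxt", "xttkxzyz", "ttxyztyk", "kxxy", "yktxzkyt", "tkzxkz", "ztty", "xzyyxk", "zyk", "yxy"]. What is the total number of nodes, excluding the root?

52

For each word, the new-node count is its length minus the longest prefix already in the trie:
  "xtttkxt" → 7 new (x, t, t, t, k, x, t)
  "ykk" → 3 new (y, k, k)
  "kxt" → 3 new (k, x, t)
  "xttkxzyz" → prefix "xtt" already present; 5 new (k, x, z, y, z)
  "ttxyztyk" → 8 new (t, t, x, y, z, t, y, k)
  "kxxy" → prefix "kx" already present; 2 new (x, y)
  "yktxzkyt" → prefix "yk" already present; 6 new (t, x, z, k, y, t)
  "tkzxkz" → prefix "t" already present; 5 new (k, z, x, k, z)
  "ztty" → 4 new (z, t, t, y)
  "xzyyxk" → prefix "x" already present; 5 new (z, y, y, x, k)
  "zyk" → prefix "z" already present; 2 new (y, k)
  "yxy" → prefix "y" already present; 2 new (x, y)
Total nodes = 7 + 3 + 3 + 5 + 8 + 2 + 6 + 5 + 4 + 5 + 2 + 2 = 52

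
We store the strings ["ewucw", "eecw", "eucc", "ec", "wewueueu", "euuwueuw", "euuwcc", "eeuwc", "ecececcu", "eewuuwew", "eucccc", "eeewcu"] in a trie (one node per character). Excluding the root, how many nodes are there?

Insert word by word; a character creates a node only if that edge doesn't already exist:
  "ewucw" → 5 new (e, w, u, c, w)
  "eecw" → prefix "e" already present; 3 new (e, c, w)
  "eucc" → prefix "e" already present; 3 new (u, c, c)
  "ec" → prefix "e" already present; 1 new (c)
  "wewueueu" → 8 new (w, e, w, u, e, u, e, u)
  "euuwueuw" → prefix "eu" already present; 6 new (u, w, u, e, u, w)
  "euuwcc" → prefix "euuw" already present; 2 new (c, c)
  "eeuwc" → prefix "ee" already present; 3 new (u, w, c)
  "ecececcu" → prefix "ec" already present; 6 new (e, c, e, c, c, u)
  "eewuuwew" → prefix "ee" already present; 6 new (w, u, u, w, e, w)
  "eucccc" → prefix "eucc" already present; 2 new (c, c)
  "eeewcu" → prefix "ee" already present; 4 new (e, w, c, u)
Total nodes = 5 + 3 + 3 + 1 + 8 + 6 + 2 + 3 + 6 + 6 + 2 + 4 = 49

49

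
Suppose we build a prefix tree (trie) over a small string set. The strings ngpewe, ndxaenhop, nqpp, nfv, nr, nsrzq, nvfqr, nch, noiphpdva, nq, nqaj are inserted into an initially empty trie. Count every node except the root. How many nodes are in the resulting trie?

Trie structure (* marks end of a word):
(root)
└─ n
   ├─ c
   │  └─ h *
   ├─ d
   │  └─ x
   │     └─ a
   │        └─ e
   │           └─ n
   │              └─ h
   │                 └─ o
   │                    └─ p *
   ├─ f
   │  └─ v *
   ├─ g
   │  └─ p
   │     └─ e
   │        └─ w
   │           └─ e *
   ├─ o
   │  └─ i
   │     └─ p
   │        └─ h
   │           └─ p
   │              └─ d
   │                 └─ v
   │                    └─ a *
   ├─ q *
   │  ├─ a
   │  │  └─ j *
   │  └─ p
   │     └─ p *
   ├─ r *
   ├─ s
   │  └─ r
   │     └─ z
   │        └─ q *
   └─ v
      └─ f
         └─ q
            └─ r *
Counting every labelled node above: 40.

40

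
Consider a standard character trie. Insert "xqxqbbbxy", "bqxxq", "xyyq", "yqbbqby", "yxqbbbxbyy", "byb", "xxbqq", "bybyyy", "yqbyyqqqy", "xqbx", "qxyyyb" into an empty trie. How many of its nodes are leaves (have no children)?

Leaves are exactly the stored words that no other stored word extends.
Those words: "bqxxq", "bybyyy", "qxyyyb", "xqbx", "xqxqbbbxy", "xxbqq", "xyyq", "yqbbqby", "yqbyyqqqy", "yxqbbbxbyy"
Leaf count: 10

10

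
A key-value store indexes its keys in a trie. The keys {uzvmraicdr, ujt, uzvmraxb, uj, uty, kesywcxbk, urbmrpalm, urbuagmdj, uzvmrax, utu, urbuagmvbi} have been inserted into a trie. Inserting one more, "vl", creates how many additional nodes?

2

"vl" shares no prefix with any stored word, so all 2 characters open new nodes.
2 − 0 = 2 new nodes.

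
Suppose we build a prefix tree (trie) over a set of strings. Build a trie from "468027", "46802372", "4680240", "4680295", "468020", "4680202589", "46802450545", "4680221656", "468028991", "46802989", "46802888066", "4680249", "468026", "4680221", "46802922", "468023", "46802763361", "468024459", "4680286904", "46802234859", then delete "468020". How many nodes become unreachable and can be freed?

0

Walk "468020" from the leaf back toward the root, removing each node that no remaining word uses.
Every node on "468020" is still needed (e.g. by "4680202589"), so nothing is freed.
Nodes removed: 0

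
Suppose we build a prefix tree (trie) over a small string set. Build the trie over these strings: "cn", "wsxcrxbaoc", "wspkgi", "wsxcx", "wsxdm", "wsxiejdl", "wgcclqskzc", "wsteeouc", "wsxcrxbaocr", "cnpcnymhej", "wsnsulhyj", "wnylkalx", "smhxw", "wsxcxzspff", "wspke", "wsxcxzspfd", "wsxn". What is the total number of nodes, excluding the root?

For each word, the new-node count is its length minus the longest prefix already in the trie:
  "cn" → 2 new (c, n)
  "wsxcrxbaoc" → 10 new (w, s, x, c, r, x, b, a, o, c)
  "wspkgi" → prefix "ws" already present; 4 new (p, k, g, i)
  "wsxcx" → prefix "wsxc" already present; 1 new (x)
  "wsxdm" → prefix "wsx" already present; 2 new (d, m)
  "wsxiejdl" → prefix "wsx" already present; 5 new (i, e, j, d, l)
  "wgcclqskzc" → prefix "w" already present; 9 new (g, c, c, l, q, s, k, z, c)
  "wsteeouc" → prefix "ws" already present; 6 new (t, e, e, o, u, c)
  "wsxcrxbaocr" → prefix "wsxcrxbaoc" already present; 1 new (r)
  "cnpcnymhej" → prefix "cn" already present; 8 new (p, c, n, y, m, h, e, j)
  "wsnsulhyj" → prefix "ws" already present; 7 new (n, s, u, l, h, y, j)
  "wnylkalx" → prefix "w" already present; 7 new (n, y, l, k, a, l, x)
  "smhxw" → 5 new (s, m, h, x, w)
  "wsxcxzspff" → prefix "wsxcx" already present; 5 new (z, s, p, f, f)
  "wspke" → prefix "wspk" already present; 1 new (e)
  "wsxcxzspfd" → prefix "wsxcxzspf" already present; 1 new (d)
  "wsxn" → prefix "wsx" already present; 1 new (n)
Total nodes = 2 + 10 + 4 + 1 + 2 + 5 + 9 + 6 + 1 + 8 + 7 + 7 + 5 + 5 + 1 + 1 + 1 = 75

75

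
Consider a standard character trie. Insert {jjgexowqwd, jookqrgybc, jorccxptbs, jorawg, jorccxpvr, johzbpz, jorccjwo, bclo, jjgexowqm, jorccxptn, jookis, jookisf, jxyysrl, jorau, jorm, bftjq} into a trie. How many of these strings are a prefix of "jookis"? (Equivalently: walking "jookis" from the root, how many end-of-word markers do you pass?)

1

Walk "jookis" from the root; an end-of-word marker is hit whenever a stored word is a prefix of "jookis".
Prefixes of the query that are stored words: "jookis"
Count: 1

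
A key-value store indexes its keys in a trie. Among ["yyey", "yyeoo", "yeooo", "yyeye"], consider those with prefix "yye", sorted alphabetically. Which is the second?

Filter for "yye…" and sort: "yyeoo", "yyey", "yyeye"
The 2nd is yyey.

yyey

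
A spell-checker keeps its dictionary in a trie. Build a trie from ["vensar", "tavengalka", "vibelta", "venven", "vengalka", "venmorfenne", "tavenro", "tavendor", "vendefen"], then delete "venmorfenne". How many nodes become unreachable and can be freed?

After clearing the end-marker at "venmorfenne", prune upward until reaching a node still needed by another word.
The suffix "morfenne" (8 nodes) is used only by "venmorfenne"; the node for "ven" still has the child "s", so pruning stops there.
Nodes removed: 8

8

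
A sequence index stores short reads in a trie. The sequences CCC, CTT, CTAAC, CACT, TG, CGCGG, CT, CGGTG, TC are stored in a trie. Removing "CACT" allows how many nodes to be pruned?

Walk "CACT" from the leaf back toward the root, removing each node that no remaining word uses.
The suffix "ACT" (3 nodes) is used only by "CACT"; the node for "C" still has the child "C", so pruning stops there.
Nodes removed: 3

3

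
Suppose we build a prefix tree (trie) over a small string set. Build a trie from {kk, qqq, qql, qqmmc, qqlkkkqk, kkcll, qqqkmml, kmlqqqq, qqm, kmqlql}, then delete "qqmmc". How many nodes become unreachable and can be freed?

2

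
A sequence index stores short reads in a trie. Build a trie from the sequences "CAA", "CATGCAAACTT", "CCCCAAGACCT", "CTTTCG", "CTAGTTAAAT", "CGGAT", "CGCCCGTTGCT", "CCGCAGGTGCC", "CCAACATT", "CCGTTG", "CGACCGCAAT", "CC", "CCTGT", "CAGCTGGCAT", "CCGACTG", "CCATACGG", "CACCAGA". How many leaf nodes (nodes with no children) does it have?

Leaves are exactly the stored words that no other stored word extends.
Those words: "CAA", "CACCAGA", "CAGCTGGCAT", "CATGCAAACTT", "CCAACATT", "CCATACGG", "CCCCAAGACCT", "CCGACTG", "CCGCAGGTGCC", "CCGTTG", "CCTGT", "CGACCGCAAT", "CGCCCGTTGCT", "CGGAT", "CTAGTTAAAT", "CTTTCG"
Leaf count: 16

16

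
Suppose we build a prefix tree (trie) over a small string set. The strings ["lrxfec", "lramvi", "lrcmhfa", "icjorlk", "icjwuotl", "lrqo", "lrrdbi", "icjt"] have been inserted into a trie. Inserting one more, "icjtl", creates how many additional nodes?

1

"icjt" is already a path in the trie; the remaining "l" must be added.
New nodes needed: |"icjtl"| − 4 = 5 − 4 = 1.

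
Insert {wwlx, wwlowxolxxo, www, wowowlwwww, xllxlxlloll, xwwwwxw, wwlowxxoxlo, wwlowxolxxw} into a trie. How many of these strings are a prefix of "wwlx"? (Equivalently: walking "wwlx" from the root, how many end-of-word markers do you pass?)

1

Traverse "wwlx" character by character; count nodes along the way that are marked as word ends.
Prefixes of the query that are stored words: "wwlx"
Count: 1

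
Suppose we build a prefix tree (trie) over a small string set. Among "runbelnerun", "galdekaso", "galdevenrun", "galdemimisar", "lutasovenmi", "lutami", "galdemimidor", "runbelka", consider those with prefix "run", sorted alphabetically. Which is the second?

DFS of the "run" subtree visits, in order: "runbelka", "runbelnerun"
Position 2: runbelnerun

runbelnerun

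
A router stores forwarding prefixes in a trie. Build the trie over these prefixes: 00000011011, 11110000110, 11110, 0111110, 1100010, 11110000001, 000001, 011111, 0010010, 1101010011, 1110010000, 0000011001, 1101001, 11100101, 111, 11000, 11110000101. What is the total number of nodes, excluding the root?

65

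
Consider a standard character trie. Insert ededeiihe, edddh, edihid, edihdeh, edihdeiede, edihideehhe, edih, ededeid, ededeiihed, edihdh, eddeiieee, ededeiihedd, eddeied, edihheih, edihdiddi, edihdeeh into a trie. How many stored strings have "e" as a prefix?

16

Walk to "e"; the words in its subtree are exactly those with that prefix.
Matches: "edddh", "eddeied", "eddeiieee", "ededeid", "ededeiihe", "ededeiihed", "ededeiihedd", "edih", "edihdeeh", "edihdeh", "edihdeiede", "edihdh", "edihdiddi", "edihheih", "edihid", "edihideehhe"
Count: 16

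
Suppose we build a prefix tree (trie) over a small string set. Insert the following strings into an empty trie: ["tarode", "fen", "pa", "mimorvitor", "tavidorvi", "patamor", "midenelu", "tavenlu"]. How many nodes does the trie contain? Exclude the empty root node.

43

Count nodes per top-level branch (shared prefixes stored once):
  'f'-branch (fen): 3 nodes
  'm'-branch (midenelu, mimorvitor): 16 nodes
  'p'-branch (pa, patamor): 7 nodes
  't'-branch (tarode, tavenlu, tavidorvi): 17 nodes
Sum: 43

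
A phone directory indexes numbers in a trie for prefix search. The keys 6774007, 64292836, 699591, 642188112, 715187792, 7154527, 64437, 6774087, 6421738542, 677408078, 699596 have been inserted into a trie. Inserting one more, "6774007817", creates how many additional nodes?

"6774007" is already a path in the trie; the remaining "817" must be added.
So 10 − 7 = 3 new nodes.

3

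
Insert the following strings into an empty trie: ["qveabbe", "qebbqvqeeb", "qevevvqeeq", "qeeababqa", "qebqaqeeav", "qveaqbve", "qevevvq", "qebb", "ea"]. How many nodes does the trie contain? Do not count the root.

44

Trace insertions, counting only characters that open a new branch:
  "qveabbe" → 7 new (q, v, e, a, b, b, e)
  "qebbqvqeeb" → prefix "q" already present; 9 new (e, b, b, q, v, q, e, e, b)
  "qevevvqeeq" → prefix "qe" already present; 8 new (v, e, v, v, q, e, e, q)
  "qeeababqa" → prefix "qe" already present; 7 new (e, a, b, a, b, q, a)
  "qebqaqeeav" → prefix "qeb" already present; 7 new (q, a, q, e, e, a, v)
  "qveaqbve" → prefix "qvea" already present; 4 new (q, b, v, e)
  "qevevvq" → prefix "qevevvq" already present; 0 new (none)
  "qebb" → prefix "qebb" already present; 0 new (none)
  "ea" → 2 new (e, a)
Total nodes = 7 + 9 + 8 + 7 + 7 + 4 + 0 + 0 + 2 = 44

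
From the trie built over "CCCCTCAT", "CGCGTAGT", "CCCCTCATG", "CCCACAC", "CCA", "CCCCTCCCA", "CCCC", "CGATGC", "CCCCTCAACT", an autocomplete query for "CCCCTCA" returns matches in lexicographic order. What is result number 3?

CCCCTCATG

Filter for "CCCCTCA…" and sort: "CCCCTCAACT", "CCCCTCAT", "CCCCTCATG"
The 3rd is CCCCTCATG.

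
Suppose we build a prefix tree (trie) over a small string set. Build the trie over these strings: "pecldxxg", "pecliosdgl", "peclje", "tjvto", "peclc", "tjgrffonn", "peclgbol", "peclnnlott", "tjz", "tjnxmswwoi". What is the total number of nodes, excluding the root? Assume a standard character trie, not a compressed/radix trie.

48

For each word, the new-node count is its length minus the longest prefix already in the trie:
  "pecldxxg" → 8 new (p, e, c, l, d, x, x, g)
  "pecliosdgl" → prefix "pecl" already present; 6 new (i, o, s, d, g, l)
  "peclje" → prefix "pecl" already present; 2 new (j, e)
  "tjvto" → 5 new (t, j, v, t, o)
  "peclc" → prefix "pecl" already present; 1 new (c)
  "tjgrffonn" → prefix "tj" already present; 7 new (g, r, f, f, o, n, n)
  "peclgbol" → prefix "pecl" already present; 4 new (g, b, o, l)
  "peclnnlott" → prefix "pecl" already present; 6 new (n, n, l, o, t, t)
  "tjz" → prefix "tj" already present; 1 new (z)
  "tjnxmswwoi" → prefix "tj" already present; 8 new (n, x, m, s, w, w, o, i)
Total nodes = 8 + 6 + 2 + 5 + 1 + 7 + 4 + 6 + 1 + 8 = 48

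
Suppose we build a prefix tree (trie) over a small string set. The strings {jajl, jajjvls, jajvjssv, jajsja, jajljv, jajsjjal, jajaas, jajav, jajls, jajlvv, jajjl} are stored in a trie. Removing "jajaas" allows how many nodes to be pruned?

2

A node on "jajaas"'s path can go only if nothing else ends at it or branches off below it.
The suffix "as" (2 nodes) is used only by "jajaas"; the node for "jaja" still has the child "v", so pruning stops there.
Nodes removed: 2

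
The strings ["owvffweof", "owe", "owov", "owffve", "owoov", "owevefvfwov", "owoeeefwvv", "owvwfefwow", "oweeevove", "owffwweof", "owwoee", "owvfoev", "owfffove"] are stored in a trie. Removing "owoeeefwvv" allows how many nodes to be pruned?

A node on "owoeeefwvv"'s path can go only if nothing else ends at it or branches off below it.
The suffix "eeefwvv" (7 nodes) is used only by "owoeeefwvv"; the node for "owo" still has the child "v", so pruning stops there.
Nodes removed: 7

7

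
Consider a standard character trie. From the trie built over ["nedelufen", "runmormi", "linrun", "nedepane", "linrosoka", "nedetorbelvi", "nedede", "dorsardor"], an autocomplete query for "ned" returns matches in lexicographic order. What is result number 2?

nedelufen

DFS of the "ned" subtree visits, in order: "nedede", "nedelufen", "nedepane", "nedetorbelvi"
The 2nd is nedelufen.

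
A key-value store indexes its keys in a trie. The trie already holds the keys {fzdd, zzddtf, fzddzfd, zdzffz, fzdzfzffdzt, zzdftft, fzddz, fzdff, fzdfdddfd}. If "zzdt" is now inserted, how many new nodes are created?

"zzd" is already a path in the trie; the remaining "t" must be added.
Each of the 1 remaining characters creates one node.

1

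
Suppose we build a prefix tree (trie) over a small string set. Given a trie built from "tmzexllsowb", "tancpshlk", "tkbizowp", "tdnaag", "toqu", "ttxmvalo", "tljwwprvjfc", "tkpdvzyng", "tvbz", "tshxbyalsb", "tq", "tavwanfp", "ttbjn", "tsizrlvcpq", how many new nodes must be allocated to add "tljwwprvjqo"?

2

Walking "tljwwprvjqo" from the root, the first 9 characters ("tljwwprvj") follow existing edges; "q" is the first miss.
New nodes needed: |"tljwwprvjqo"| − 9 = 11 − 9 = 2.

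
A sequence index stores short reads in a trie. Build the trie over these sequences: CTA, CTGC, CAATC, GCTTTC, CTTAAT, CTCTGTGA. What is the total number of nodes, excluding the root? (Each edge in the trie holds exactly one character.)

Insert word by word; a character creates a node only if that edge doesn't already exist:
  "CTA" → 3 new (C, T, A)
  "CTGC" → prefix "CT" already present; 2 new (G, C)
  "CAATC" → prefix "C" already present; 4 new (A, A, T, C)
  "GCTTTC" → 6 new (G, C, T, T, T, C)
  "CTTAAT" → prefix "CT" already present; 4 new (T, A, A, T)
  "CTCTGTGA" → prefix "CT" already present; 6 new (C, T, G, T, G, A)
Total nodes = 3 + 2 + 4 + 6 + 4 + 6 = 25

25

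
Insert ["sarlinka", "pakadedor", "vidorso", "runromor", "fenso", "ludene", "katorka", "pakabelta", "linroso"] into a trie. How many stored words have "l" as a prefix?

2

Filter for entries beginning with "l":
Matches: "linroso", "ludene"
Count: 2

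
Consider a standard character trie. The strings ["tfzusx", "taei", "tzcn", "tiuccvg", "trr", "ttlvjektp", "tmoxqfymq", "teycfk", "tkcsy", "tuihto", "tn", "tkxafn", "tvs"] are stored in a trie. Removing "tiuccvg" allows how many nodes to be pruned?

Walk "tiuccvg" from the leaf back toward the root, removing each node that no remaining word uses.
The suffix "iuccvg" (6 nodes) is used only by "tiuccvg"; the node for "t" still has the child "f", so pruning stops there.
Nodes removed: 6

6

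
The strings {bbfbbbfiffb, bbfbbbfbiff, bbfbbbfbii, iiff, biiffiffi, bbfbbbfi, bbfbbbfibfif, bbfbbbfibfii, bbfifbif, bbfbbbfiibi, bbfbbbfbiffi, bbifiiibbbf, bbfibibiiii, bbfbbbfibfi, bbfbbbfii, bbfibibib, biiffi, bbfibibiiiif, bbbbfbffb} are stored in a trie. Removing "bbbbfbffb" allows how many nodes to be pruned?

7

Walk "bbbbfbffb" from the leaf back toward the root, removing each node that no remaining word uses.
The suffix "bbfbffb" (7 nodes) is used only by "bbbbfbffb"; the node for "bb" still has the child "f", so pruning stops there.
Nodes removed: 7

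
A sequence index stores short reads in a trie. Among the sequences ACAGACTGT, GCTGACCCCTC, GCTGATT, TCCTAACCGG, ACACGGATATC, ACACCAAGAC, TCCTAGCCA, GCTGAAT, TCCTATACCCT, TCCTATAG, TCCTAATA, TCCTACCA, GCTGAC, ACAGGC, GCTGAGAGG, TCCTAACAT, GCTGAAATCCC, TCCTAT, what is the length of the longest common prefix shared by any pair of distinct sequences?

The deepest shared node is where two words last agree before diverging.
e.g. "TCCTAACAT" and "TCCTAACCGG" share the prefix "TCCTAAC" of length 7; no pair shares a longer one.
Longest shared-prefix length: 7

7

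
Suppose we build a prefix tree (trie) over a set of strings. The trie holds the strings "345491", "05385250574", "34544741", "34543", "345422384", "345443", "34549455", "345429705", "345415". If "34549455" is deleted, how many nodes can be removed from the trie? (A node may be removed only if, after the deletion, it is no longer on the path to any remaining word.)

3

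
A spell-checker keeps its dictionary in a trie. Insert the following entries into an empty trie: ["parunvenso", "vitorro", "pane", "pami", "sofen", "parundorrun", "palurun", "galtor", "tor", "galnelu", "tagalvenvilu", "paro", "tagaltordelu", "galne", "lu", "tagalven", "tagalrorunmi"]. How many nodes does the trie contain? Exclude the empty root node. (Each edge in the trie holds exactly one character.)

78

For each word, the new-node count is its length minus the longest prefix already in the trie:
  "parunvenso" → 10 new (p, a, r, u, n, v, e, n, s, o)
  "vitorro" → 7 new (v, i, t, o, r, r, o)
  "pane" → prefix "pa" already present; 2 new (n, e)
  "pami" → prefix "pa" already present; 2 new (m, i)
  "sofen" → 5 new (s, o, f, e, n)
  "parundorrun" → prefix "parun" already present; 6 new (d, o, r, r, u, n)
  "palurun" → prefix "pa" already present; 5 new (l, u, r, u, n)
  "galtor" → 6 new (g, a, l, t, o, r)
  "tor" → 3 new (t, o, r)
  "galnelu" → prefix "gal" already present; 4 new (n, e, l, u)
  "tagalvenvilu" → prefix "t" already present; 11 new (a, g, a, l, v, e, n, v, i, l, u)
  "paro" → prefix "par" already present; 1 new (o)
  "tagaltordelu" → prefix "tagal" already present; 7 new (t, o, r, d, e, l, u)
  "galne" → prefix "galne" already present; 0 new (none)
  "lu" → 2 new (l, u)
  "tagalven" → prefix "tagalven" already present; 0 new (none)
  "tagalrorunmi" → prefix "tagal" already present; 7 new (r, o, r, u, n, m, i)
Total nodes = 10 + 7 + 2 + 2 + 5 + 6 + 5 + 6 + 3 + 4 + 11 + 1 + 7 + 0 + 2 + 0 + 7 = 78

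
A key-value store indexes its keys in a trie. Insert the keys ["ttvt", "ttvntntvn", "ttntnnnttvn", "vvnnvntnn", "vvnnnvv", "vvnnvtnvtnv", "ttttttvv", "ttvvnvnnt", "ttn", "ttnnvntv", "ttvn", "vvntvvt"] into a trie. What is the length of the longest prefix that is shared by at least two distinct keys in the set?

Equivalently: take the maximum, over all pairs, of their longest common prefix length.
e.g. "vvnnvntnn" and "vvnnvtnvtnv" share the prefix "vvnnv" of length 5; no pair shares a longer one.
Longest shared-prefix length: 5

5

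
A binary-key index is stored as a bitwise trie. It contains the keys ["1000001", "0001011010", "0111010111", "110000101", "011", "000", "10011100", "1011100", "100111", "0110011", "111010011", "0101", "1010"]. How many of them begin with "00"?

2

Filter for entries beginning with "00":
Matches: "000", "0001011010"
Count: 2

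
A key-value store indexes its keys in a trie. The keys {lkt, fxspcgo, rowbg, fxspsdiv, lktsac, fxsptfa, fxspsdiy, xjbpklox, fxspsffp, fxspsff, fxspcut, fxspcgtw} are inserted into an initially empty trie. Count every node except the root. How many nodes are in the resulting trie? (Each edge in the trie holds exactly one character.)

41

Count nodes per top-level branch (shared prefixes stored once):
  'f'-branch (fxspcgo, fxspcgtw, fxspcut, fxspsdiv, fxspsdiy, fxspsff, fxspsffp, fxsptfa): 22 nodes
  'l'-branch (lkt, lktsac): 6 nodes
  'r'-branch (rowbg): 5 nodes
  'x'-branch (xjbpklox): 8 nodes
Sum: 41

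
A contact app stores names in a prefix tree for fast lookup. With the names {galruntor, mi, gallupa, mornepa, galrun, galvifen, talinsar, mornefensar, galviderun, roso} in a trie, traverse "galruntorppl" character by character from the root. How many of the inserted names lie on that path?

Walk "galruntorppl" from the root; an end-of-word marker is hit whenever a stored word is a prefix of "galruntorppl".
Prefixes of the query that are stored words: "galrun", "galruntor"
Count: 2

2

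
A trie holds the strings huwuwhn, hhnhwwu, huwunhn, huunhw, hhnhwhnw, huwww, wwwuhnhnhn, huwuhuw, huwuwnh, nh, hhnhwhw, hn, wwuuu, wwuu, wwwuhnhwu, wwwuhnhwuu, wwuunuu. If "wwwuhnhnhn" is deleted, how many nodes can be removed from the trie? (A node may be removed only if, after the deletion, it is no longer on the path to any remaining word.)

Walk "wwwuhnhnhn" from the leaf back toward the root, removing each node that no remaining word uses.
The suffix "nhn" (3 nodes) is used only by "wwwuhnhnhn"; the node for "wwwuhnh" still has the child "w", so pruning stops there.
Nodes removed: 3

3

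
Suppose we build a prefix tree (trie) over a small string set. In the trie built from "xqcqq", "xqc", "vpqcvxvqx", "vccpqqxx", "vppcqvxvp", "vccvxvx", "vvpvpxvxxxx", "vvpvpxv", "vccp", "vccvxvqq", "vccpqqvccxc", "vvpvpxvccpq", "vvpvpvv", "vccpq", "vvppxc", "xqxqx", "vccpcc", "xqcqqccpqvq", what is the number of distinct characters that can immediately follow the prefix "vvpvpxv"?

2

The children of the "vvpvpxv" node are the distinct next characters among strings starting with "vvpvpxv".
Distinct next characters after "vvpvpxv": c, x.
That node has 2 child edges.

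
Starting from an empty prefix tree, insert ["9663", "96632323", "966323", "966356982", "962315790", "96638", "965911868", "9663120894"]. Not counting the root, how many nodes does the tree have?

34

Trace insertions, counting only characters that open a new branch:
  "9663" → 4 new (9, 6, 6, 3)
  "96632323" → prefix "9663" already present; 4 new (2, 3, 2, 3)
  "966323" → prefix "966323" already present; 0 new (none)
  "966356982" → prefix "9663" already present; 5 new (5, 6, 9, 8, 2)
  "962315790" → prefix "96" already present; 7 new (2, 3, 1, 5, 7, 9, 0)
  "96638" → prefix "9663" already present; 1 new (8)
  "965911868" → prefix "96" already present; 7 new (5, 9, 1, 1, 8, 6, 8)
  "9663120894" → prefix "9663" already present; 6 new (1, 2, 0, 8, 9, 4)
Total nodes = 4 + 4 + 0 + 5 + 7 + 1 + 7 + 6 = 34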